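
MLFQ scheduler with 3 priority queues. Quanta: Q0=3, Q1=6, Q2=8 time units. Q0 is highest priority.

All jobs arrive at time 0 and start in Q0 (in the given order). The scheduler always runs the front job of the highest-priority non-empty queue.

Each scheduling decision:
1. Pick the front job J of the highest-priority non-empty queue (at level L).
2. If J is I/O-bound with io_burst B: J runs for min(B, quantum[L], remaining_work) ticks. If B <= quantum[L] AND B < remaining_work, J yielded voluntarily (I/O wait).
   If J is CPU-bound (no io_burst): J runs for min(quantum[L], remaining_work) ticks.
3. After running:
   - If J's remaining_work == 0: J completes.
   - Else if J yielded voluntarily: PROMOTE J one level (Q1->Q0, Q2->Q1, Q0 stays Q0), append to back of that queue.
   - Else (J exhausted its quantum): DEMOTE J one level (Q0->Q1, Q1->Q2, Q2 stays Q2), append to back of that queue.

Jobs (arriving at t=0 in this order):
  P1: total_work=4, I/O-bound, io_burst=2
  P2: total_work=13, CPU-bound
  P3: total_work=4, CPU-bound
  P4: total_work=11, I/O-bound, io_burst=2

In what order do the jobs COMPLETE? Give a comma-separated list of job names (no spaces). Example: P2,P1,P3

t=0-2: P1@Q0 runs 2, rem=2, I/O yield, promote→Q0. Q0=[P2,P3,P4,P1] Q1=[] Q2=[]
t=2-5: P2@Q0 runs 3, rem=10, quantum used, demote→Q1. Q0=[P3,P4,P1] Q1=[P2] Q2=[]
t=5-8: P3@Q0 runs 3, rem=1, quantum used, demote→Q1. Q0=[P4,P1] Q1=[P2,P3] Q2=[]
t=8-10: P4@Q0 runs 2, rem=9, I/O yield, promote→Q0. Q0=[P1,P4] Q1=[P2,P3] Q2=[]
t=10-12: P1@Q0 runs 2, rem=0, completes. Q0=[P4] Q1=[P2,P3] Q2=[]
t=12-14: P4@Q0 runs 2, rem=7, I/O yield, promote→Q0. Q0=[P4] Q1=[P2,P3] Q2=[]
t=14-16: P4@Q0 runs 2, rem=5, I/O yield, promote→Q0. Q0=[P4] Q1=[P2,P3] Q2=[]
t=16-18: P4@Q0 runs 2, rem=3, I/O yield, promote→Q0. Q0=[P4] Q1=[P2,P3] Q2=[]
t=18-20: P4@Q0 runs 2, rem=1, I/O yield, promote→Q0. Q0=[P4] Q1=[P2,P3] Q2=[]
t=20-21: P4@Q0 runs 1, rem=0, completes. Q0=[] Q1=[P2,P3] Q2=[]
t=21-27: P2@Q1 runs 6, rem=4, quantum used, demote→Q2. Q0=[] Q1=[P3] Q2=[P2]
t=27-28: P3@Q1 runs 1, rem=0, completes. Q0=[] Q1=[] Q2=[P2]
t=28-32: P2@Q2 runs 4, rem=0, completes. Q0=[] Q1=[] Q2=[]

Answer: P1,P4,P3,P2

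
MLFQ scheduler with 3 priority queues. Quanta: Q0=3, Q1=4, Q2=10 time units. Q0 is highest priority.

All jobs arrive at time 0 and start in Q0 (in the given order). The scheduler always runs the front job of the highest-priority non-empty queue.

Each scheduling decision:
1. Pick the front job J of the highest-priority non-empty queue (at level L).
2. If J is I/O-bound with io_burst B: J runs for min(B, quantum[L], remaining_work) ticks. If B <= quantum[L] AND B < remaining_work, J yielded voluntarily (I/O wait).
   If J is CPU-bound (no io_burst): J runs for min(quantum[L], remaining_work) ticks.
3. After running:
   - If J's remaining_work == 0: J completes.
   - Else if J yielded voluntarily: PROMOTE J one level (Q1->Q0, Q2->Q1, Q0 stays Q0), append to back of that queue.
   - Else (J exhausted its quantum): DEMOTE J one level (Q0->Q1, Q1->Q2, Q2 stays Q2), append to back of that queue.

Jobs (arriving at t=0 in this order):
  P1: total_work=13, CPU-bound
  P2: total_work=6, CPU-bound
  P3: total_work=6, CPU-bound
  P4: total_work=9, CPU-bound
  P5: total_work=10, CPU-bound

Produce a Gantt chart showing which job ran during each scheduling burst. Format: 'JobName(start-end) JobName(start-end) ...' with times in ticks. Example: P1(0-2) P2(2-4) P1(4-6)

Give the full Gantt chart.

Answer: P1(0-3) P2(3-6) P3(6-9) P4(9-12) P5(12-15) P1(15-19) P2(19-22) P3(22-25) P4(25-29) P5(29-33) P1(33-39) P4(39-41) P5(41-44)

Derivation:
t=0-3: P1@Q0 runs 3, rem=10, quantum used, demote→Q1. Q0=[P2,P3,P4,P5] Q1=[P1] Q2=[]
t=3-6: P2@Q0 runs 3, rem=3, quantum used, demote→Q1. Q0=[P3,P4,P5] Q1=[P1,P2] Q2=[]
t=6-9: P3@Q0 runs 3, rem=3, quantum used, demote→Q1. Q0=[P4,P5] Q1=[P1,P2,P3] Q2=[]
t=9-12: P4@Q0 runs 3, rem=6, quantum used, demote→Q1. Q0=[P5] Q1=[P1,P2,P3,P4] Q2=[]
t=12-15: P5@Q0 runs 3, rem=7, quantum used, demote→Q1. Q0=[] Q1=[P1,P2,P3,P4,P5] Q2=[]
t=15-19: P1@Q1 runs 4, rem=6, quantum used, demote→Q2. Q0=[] Q1=[P2,P3,P4,P5] Q2=[P1]
t=19-22: P2@Q1 runs 3, rem=0, completes. Q0=[] Q1=[P3,P4,P5] Q2=[P1]
t=22-25: P3@Q1 runs 3, rem=0, completes. Q0=[] Q1=[P4,P5] Q2=[P1]
t=25-29: P4@Q1 runs 4, rem=2, quantum used, demote→Q2. Q0=[] Q1=[P5] Q2=[P1,P4]
t=29-33: P5@Q1 runs 4, rem=3, quantum used, demote→Q2. Q0=[] Q1=[] Q2=[P1,P4,P5]
t=33-39: P1@Q2 runs 6, rem=0, completes. Q0=[] Q1=[] Q2=[P4,P5]
t=39-41: P4@Q2 runs 2, rem=0, completes. Q0=[] Q1=[] Q2=[P5]
t=41-44: P5@Q2 runs 3, rem=0, completes. Q0=[] Q1=[] Q2=[]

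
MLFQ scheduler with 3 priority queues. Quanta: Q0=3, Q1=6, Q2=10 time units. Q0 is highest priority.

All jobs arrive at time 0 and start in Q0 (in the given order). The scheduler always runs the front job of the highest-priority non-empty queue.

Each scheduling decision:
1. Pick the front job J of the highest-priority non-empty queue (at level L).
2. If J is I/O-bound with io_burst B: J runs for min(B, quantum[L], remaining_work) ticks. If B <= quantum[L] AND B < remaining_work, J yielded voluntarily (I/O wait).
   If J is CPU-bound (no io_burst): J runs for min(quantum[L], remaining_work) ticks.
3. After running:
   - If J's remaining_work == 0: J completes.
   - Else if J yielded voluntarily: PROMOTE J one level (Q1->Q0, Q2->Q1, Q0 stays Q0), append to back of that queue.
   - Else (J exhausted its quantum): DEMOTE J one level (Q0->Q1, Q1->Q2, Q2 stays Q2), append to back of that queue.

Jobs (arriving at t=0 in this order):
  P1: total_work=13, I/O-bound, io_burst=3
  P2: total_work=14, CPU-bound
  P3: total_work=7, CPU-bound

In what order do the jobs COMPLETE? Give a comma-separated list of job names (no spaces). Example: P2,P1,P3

Answer: P1,P3,P2

Derivation:
t=0-3: P1@Q0 runs 3, rem=10, I/O yield, promote→Q0. Q0=[P2,P3,P1] Q1=[] Q2=[]
t=3-6: P2@Q0 runs 3, rem=11, quantum used, demote→Q1. Q0=[P3,P1] Q1=[P2] Q2=[]
t=6-9: P3@Q0 runs 3, rem=4, quantum used, demote→Q1. Q0=[P1] Q1=[P2,P3] Q2=[]
t=9-12: P1@Q0 runs 3, rem=7, I/O yield, promote→Q0. Q0=[P1] Q1=[P2,P3] Q2=[]
t=12-15: P1@Q0 runs 3, rem=4, I/O yield, promote→Q0. Q0=[P1] Q1=[P2,P3] Q2=[]
t=15-18: P1@Q0 runs 3, rem=1, I/O yield, promote→Q0. Q0=[P1] Q1=[P2,P3] Q2=[]
t=18-19: P1@Q0 runs 1, rem=0, completes. Q0=[] Q1=[P2,P3] Q2=[]
t=19-25: P2@Q1 runs 6, rem=5, quantum used, demote→Q2. Q0=[] Q1=[P3] Q2=[P2]
t=25-29: P3@Q1 runs 4, rem=0, completes. Q0=[] Q1=[] Q2=[P2]
t=29-34: P2@Q2 runs 5, rem=0, completes. Q0=[] Q1=[] Q2=[]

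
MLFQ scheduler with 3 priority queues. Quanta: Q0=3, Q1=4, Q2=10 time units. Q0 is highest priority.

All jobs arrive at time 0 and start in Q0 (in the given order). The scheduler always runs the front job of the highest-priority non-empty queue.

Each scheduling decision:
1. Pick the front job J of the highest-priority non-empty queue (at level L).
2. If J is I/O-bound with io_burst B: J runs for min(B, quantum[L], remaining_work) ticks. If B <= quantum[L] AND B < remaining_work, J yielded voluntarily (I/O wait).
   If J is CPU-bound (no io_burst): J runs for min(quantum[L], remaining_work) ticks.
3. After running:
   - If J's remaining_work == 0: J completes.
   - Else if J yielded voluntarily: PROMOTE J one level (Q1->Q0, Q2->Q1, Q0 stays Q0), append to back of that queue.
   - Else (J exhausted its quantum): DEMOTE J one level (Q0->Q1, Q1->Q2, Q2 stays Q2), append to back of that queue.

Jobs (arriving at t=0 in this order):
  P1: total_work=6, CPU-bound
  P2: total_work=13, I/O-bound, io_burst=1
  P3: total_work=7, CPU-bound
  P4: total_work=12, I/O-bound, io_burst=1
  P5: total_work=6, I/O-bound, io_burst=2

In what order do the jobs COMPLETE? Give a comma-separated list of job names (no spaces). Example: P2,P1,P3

Answer: P5,P4,P2,P1,P3

Derivation:
t=0-3: P1@Q0 runs 3, rem=3, quantum used, demote→Q1. Q0=[P2,P3,P4,P5] Q1=[P1] Q2=[]
t=3-4: P2@Q0 runs 1, rem=12, I/O yield, promote→Q0. Q0=[P3,P4,P5,P2] Q1=[P1] Q2=[]
t=4-7: P3@Q0 runs 3, rem=4, quantum used, demote→Q1. Q0=[P4,P5,P2] Q1=[P1,P3] Q2=[]
t=7-8: P4@Q0 runs 1, rem=11, I/O yield, promote→Q0. Q0=[P5,P2,P4] Q1=[P1,P3] Q2=[]
t=8-10: P5@Q0 runs 2, rem=4, I/O yield, promote→Q0. Q0=[P2,P4,P5] Q1=[P1,P3] Q2=[]
t=10-11: P2@Q0 runs 1, rem=11, I/O yield, promote→Q0. Q0=[P4,P5,P2] Q1=[P1,P3] Q2=[]
t=11-12: P4@Q0 runs 1, rem=10, I/O yield, promote→Q0. Q0=[P5,P2,P4] Q1=[P1,P3] Q2=[]
t=12-14: P5@Q0 runs 2, rem=2, I/O yield, promote→Q0. Q0=[P2,P4,P5] Q1=[P1,P3] Q2=[]
t=14-15: P2@Q0 runs 1, rem=10, I/O yield, promote→Q0. Q0=[P4,P5,P2] Q1=[P1,P3] Q2=[]
t=15-16: P4@Q0 runs 1, rem=9, I/O yield, promote→Q0. Q0=[P5,P2,P4] Q1=[P1,P3] Q2=[]
t=16-18: P5@Q0 runs 2, rem=0, completes. Q0=[P2,P4] Q1=[P1,P3] Q2=[]
t=18-19: P2@Q0 runs 1, rem=9, I/O yield, promote→Q0. Q0=[P4,P2] Q1=[P1,P3] Q2=[]
t=19-20: P4@Q0 runs 1, rem=8, I/O yield, promote→Q0. Q0=[P2,P4] Q1=[P1,P3] Q2=[]
t=20-21: P2@Q0 runs 1, rem=8, I/O yield, promote→Q0. Q0=[P4,P2] Q1=[P1,P3] Q2=[]
t=21-22: P4@Q0 runs 1, rem=7, I/O yield, promote→Q0. Q0=[P2,P4] Q1=[P1,P3] Q2=[]
t=22-23: P2@Q0 runs 1, rem=7, I/O yield, promote→Q0. Q0=[P4,P2] Q1=[P1,P3] Q2=[]
t=23-24: P4@Q0 runs 1, rem=6, I/O yield, promote→Q0. Q0=[P2,P4] Q1=[P1,P3] Q2=[]
t=24-25: P2@Q0 runs 1, rem=6, I/O yield, promote→Q0. Q0=[P4,P2] Q1=[P1,P3] Q2=[]
t=25-26: P4@Q0 runs 1, rem=5, I/O yield, promote→Q0. Q0=[P2,P4] Q1=[P1,P3] Q2=[]
t=26-27: P2@Q0 runs 1, rem=5, I/O yield, promote→Q0. Q0=[P4,P2] Q1=[P1,P3] Q2=[]
t=27-28: P4@Q0 runs 1, rem=4, I/O yield, promote→Q0. Q0=[P2,P4] Q1=[P1,P3] Q2=[]
t=28-29: P2@Q0 runs 1, rem=4, I/O yield, promote→Q0. Q0=[P4,P2] Q1=[P1,P3] Q2=[]
t=29-30: P4@Q0 runs 1, rem=3, I/O yield, promote→Q0. Q0=[P2,P4] Q1=[P1,P3] Q2=[]
t=30-31: P2@Q0 runs 1, rem=3, I/O yield, promote→Q0. Q0=[P4,P2] Q1=[P1,P3] Q2=[]
t=31-32: P4@Q0 runs 1, rem=2, I/O yield, promote→Q0. Q0=[P2,P4] Q1=[P1,P3] Q2=[]
t=32-33: P2@Q0 runs 1, rem=2, I/O yield, promote→Q0. Q0=[P4,P2] Q1=[P1,P3] Q2=[]
t=33-34: P4@Q0 runs 1, rem=1, I/O yield, promote→Q0. Q0=[P2,P4] Q1=[P1,P3] Q2=[]
t=34-35: P2@Q0 runs 1, rem=1, I/O yield, promote→Q0. Q0=[P4,P2] Q1=[P1,P3] Q2=[]
t=35-36: P4@Q0 runs 1, rem=0, completes. Q0=[P2] Q1=[P1,P3] Q2=[]
t=36-37: P2@Q0 runs 1, rem=0, completes. Q0=[] Q1=[P1,P3] Q2=[]
t=37-40: P1@Q1 runs 3, rem=0, completes. Q0=[] Q1=[P3] Q2=[]
t=40-44: P3@Q1 runs 4, rem=0, completes. Q0=[] Q1=[] Q2=[]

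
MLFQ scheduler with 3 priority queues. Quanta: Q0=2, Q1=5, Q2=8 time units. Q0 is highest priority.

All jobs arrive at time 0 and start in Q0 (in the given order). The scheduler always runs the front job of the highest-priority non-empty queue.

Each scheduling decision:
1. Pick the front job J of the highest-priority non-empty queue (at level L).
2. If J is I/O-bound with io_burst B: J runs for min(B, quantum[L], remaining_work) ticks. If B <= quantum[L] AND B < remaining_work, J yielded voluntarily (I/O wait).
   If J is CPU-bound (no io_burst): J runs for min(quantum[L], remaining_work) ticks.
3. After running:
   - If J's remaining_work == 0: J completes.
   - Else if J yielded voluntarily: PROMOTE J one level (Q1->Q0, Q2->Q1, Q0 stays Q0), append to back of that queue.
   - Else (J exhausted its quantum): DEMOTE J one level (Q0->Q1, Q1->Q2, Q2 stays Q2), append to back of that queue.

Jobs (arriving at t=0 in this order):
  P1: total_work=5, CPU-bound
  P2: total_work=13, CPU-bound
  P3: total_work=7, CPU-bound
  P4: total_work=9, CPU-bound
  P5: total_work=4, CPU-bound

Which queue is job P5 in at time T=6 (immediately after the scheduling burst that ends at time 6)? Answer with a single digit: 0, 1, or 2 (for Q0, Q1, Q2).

Answer: 0

Derivation:
t=0-2: P1@Q0 runs 2, rem=3, quantum used, demote→Q1. Q0=[P2,P3,P4,P5] Q1=[P1] Q2=[]
t=2-4: P2@Q0 runs 2, rem=11, quantum used, demote→Q1. Q0=[P3,P4,P5] Q1=[P1,P2] Q2=[]
t=4-6: P3@Q0 runs 2, rem=5, quantum used, demote→Q1. Q0=[P4,P5] Q1=[P1,P2,P3] Q2=[]
t=6-8: P4@Q0 runs 2, rem=7, quantum used, demote→Q1. Q0=[P5] Q1=[P1,P2,P3,P4] Q2=[]
t=8-10: P5@Q0 runs 2, rem=2, quantum used, demote→Q1. Q0=[] Q1=[P1,P2,P3,P4,P5] Q2=[]
t=10-13: P1@Q1 runs 3, rem=0, completes. Q0=[] Q1=[P2,P3,P4,P5] Q2=[]
t=13-18: P2@Q1 runs 5, rem=6, quantum used, demote→Q2. Q0=[] Q1=[P3,P4,P5] Q2=[P2]
t=18-23: P3@Q1 runs 5, rem=0, completes. Q0=[] Q1=[P4,P5] Q2=[P2]
t=23-28: P4@Q1 runs 5, rem=2, quantum used, demote→Q2. Q0=[] Q1=[P5] Q2=[P2,P4]
t=28-30: P5@Q1 runs 2, rem=0, completes. Q0=[] Q1=[] Q2=[P2,P4]
t=30-36: P2@Q2 runs 6, rem=0, completes. Q0=[] Q1=[] Q2=[P4]
t=36-38: P4@Q2 runs 2, rem=0, completes. Q0=[] Q1=[] Q2=[]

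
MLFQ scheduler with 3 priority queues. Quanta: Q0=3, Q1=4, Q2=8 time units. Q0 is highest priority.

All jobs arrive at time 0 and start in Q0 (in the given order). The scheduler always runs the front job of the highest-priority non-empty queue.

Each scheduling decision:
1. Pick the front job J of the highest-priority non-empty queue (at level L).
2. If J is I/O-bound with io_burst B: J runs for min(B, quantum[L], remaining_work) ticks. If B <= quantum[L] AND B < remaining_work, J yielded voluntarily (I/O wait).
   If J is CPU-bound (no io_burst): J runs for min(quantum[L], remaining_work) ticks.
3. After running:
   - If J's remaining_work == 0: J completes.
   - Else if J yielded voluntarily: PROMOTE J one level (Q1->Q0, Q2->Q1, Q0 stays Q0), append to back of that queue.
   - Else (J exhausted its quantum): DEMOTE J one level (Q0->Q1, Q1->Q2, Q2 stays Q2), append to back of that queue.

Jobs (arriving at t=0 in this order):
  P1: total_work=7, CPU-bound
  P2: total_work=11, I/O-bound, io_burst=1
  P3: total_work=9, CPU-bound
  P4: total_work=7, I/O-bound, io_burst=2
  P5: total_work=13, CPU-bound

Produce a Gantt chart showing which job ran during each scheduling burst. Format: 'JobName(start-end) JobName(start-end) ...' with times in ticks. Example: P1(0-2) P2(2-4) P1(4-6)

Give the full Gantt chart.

Answer: P1(0-3) P2(3-4) P3(4-7) P4(7-9) P5(9-12) P2(12-13) P4(13-15) P2(15-16) P4(16-18) P2(18-19) P4(19-20) P2(20-21) P2(21-22) P2(22-23) P2(23-24) P2(24-25) P2(25-26) P2(26-27) P1(27-31) P3(31-35) P5(35-39) P3(39-41) P5(41-47)

Derivation:
t=0-3: P1@Q0 runs 3, rem=4, quantum used, demote→Q1. Q0=[P2,P3,P4,P5] Q1=[P1] Q2=[]
t=3-4: P2@Q0 runs 1, rem=10, I/O yield, promote→Q0. Q0=[P3,P4,P5,P2] Q1=[P1] Q2=[]
t=4-7: P3@Q0 runs 3, rem=6, quantum used, demote→Q1. Q0=[P4,P5,P2] Q1=[P1,P3] Q2=[]
t=7-9: P4@Q0 runs 2, rem=5, I/O yield, promote→Q0. Q0=[P5,P2,P4] Q1=[P1,P3] Q2=[]
t=9-12: P5@Q0 runs 3, rem=10, quantum used, demote→Q1. Q0=[P2,P4] Q1=[P1,P3,P5] Q2=[]
t=12-13: P2@Q0 runs 1, rem=9, I/O yield, promote→Q0. Q0=[P4,P2] Q1=[P1,P3,P5] Q2=[]
t=13-15: P4@Q0 runs 2, rem=3, I/O yield, promote→Q0. Q0=[P2,P4] Q1=[P1,P3,P5] Q2=[]
t=15-16: P2@Q0 runs 1, rem=8, I/O yield, promote→Q0. Q0=[P4,P2] Q1=[P1,P3,P5] Q2=[]
t=16-18: P4@Q0 runs 2, rem=1, I/O yield, promote→Q0. Q0=[P2,P4] Q1=[P1,P3,P5] Q2=[]
t=18-19: P2@Q0 runs 1, rem=7, I/O yield, promote→Q0. Q0=[P4,P2] Q1=[P1,P3,P5] Q2=[]
t=19-20: P4@Q0 runs 1, rem=0, completes. Q0=[P2] Q1=[P1,P3,P5] Q2=[]
t=20-21: P2@Q0 runs 1, rem=6, I/O yield, promote→Q0. Q0=[P2] Q1=[P1,P3,P5] Q2=[]
t=21-22: P2@Q0 runs 1, rem=5, I/O yield, promote→Q0. Q0=[P2] Q1=[P1,P3,P5] Q2=[]
t=22-23: P2@Q0 runs 1, rem=4, I/O yield, promote→Q0. Q0=[P2] Q1=[P1,P3,P5] Q2=[]
t=23-24: P2@Q0 runs 1, rem=3, I/O yield, promote→Q0. Q0=[P2] Q1=[P1,P3,P5] Q2=[]
t=24-25: P2@Q0 runs 1, rem=2, I/O yield, promote→Q0. Q0=[P2] Q1=[P1,P3,P5] Q2=[]
t=25-26: P2@Q0 runs 1, rem=1, I/O yield, promote→Q0. Q0=[P2] Q1=[P1,P3,P5] Q2=[]
t=26-27: P2@Q0 runs 1, rem=0, completes. Q0=[] Q1=[P1,P3,P5] Q2=[]
t=27-31: P1@Q1 runs 4, rem=0, completes. Q0=[] Q1=[P3,P5] Q2=[]
t=31-35: P3@Q1 runs 4, rem=2, quantum used, demote→Q2. Q0=[] Q1=[P5] Q2=[P3]
t=35-39: P5@Q1 runs 4, rem=6, quantum used, demote→Q2. Q0=[] Q1=[] Q2=[P3,P5]
t=39-41: P3@Q2 runs 2, rem=0, completes. Q0=[] Q1=[] Q2=[P5]
t=41-47: P5@Q2 runs 6, rem=0, completes. Q0=[] Q1=[] Q2=[]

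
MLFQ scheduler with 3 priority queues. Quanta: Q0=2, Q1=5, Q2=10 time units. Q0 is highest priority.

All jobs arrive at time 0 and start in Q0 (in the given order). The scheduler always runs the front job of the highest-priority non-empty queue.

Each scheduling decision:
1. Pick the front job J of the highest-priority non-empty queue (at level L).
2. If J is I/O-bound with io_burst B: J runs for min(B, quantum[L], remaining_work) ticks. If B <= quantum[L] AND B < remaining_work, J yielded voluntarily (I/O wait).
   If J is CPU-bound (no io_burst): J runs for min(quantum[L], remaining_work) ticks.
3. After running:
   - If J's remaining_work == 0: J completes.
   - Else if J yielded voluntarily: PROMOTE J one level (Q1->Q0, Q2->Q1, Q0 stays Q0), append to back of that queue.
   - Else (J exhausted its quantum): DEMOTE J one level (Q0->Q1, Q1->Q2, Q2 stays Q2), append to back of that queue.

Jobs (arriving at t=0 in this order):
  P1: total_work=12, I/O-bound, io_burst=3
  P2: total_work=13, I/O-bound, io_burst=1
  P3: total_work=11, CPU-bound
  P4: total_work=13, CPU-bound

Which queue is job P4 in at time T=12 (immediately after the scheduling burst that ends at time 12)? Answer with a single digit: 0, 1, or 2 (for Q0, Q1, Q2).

Answer: 1

Derivation:
t=0-2: P1@Q0 runs 2, rem=10, quantum used, demote→Q1. Q0=[P2,P3,P4] Q1=[P1] Q2=[]
t=2-3: P2@Q0 runs 1, rem=12, I/O yield, promote→Q0. Q0=[P3,P4,P2] Q1=[P1] Q2=[]
t=3-5: P3@Q0 runs 2, rem=9, quantum used, demote→Q1. Q0=[P4,P2] Q1=[P1,P3] Q2=[]
t=5-7: P4@Q0 runs 2, rem=11, quantum used, demote→Q1. Q0=[P2] Q1=[P1,P3,P4] Q2=[]
t=7-8: P2@Q0 runs 1, rem=11, I/O yield, promote→Q0. Q0=[P2] Q1=[P1,P3,P4] Q2=[]
t=8-9: P2@Q0 runs 1, rem=10, I/O yield, promote→Q0. Q0=[P2] Q1=[P1,P3,P4] Q2=[]
t=9-10: P2@Q0 runs 1, rem=9, I/O yield, promote→Q0. Q0=[P2] Q1=[P1,P3,P4] Q2=[]
t=10-11: P2@Q0 runs 1, rem=8, I/O yield, promote→Q0. Q0=[P2] Q1=[P1,P3,P4] Q2=[]
t=11-12: P2@Q0 runs 1, rem=7, I/O yield, promote→Q0. Q0=[P2] Q1=[P1,P3,P4] Q2=[]
t=12-13: P2@Q0 runs 1, rem=6, I/O yield, promote→Q0. Q0=[P2] Q1=[P1,P3,P4] Q2=[]
t=13-14: P2@Q0 runs 1, rem=5, I/O yield, promote→Q0. Q0=[P2] Q1=[P1,P3,P4] Q2=[]
t=14-15: P2@Q0 runs 1, rem=4, I/O yield, promote→Q0. Q0=[P2] Q1=[P1,P3,P4] Q2=[]
t=15-16: P2@Q0 runs 1, rem=3, I/O yield, promote→Q0. Q0=[P2] Q1=[P1,P3,P4] Q2=[]
t=16-17: P2@Q0 runs 1, rem=2, I/O yield, promote→Q0. Q0=[P2] Q1=[P1,P3,P4] Q2=[]
t=17-18: P2@Q0 runs 1, rem=1, I/O yield, promote→Q0. Q0=[P2] Q1=[P1,P3,P4] Q2=[]
t=18-19: P2@Q0 runs 1, rem=0, completes. Q0=[] Q1=[P1,P3,P4] Q2=[]
t=19-22: P1@Q1 runs 3, rem=7, I/O yield, promote→Q0. Q0=[P1] Q1=[P3,P4] Q2=[]
t=22-24: P1@Q0 runs 2, rem=5, quantum used, demote→Q1. Q0=[] Q1=[P3,P4,P1] Q2=[]
t=24-29: P3@Q1 runs 5, rem=4, quantum used, demote→Q2. Q0=[] Q1=[P4,P1] Q2=[P3]
t=29-34: P4@Q1 runs 5, rem=6, quantum used, demote→Q2. Q0=[] Q1=[P1] Q2=[P3,P4]
t=34-37: P1@Q1 runs 3, rem=2, I/O yield, promote→Q0. Q0=[P1] Q1=[] Q2=[P3,P4]
t=37-39: P1@Q0 runs 2, rem=0, completes. Q0=[] Q1=[] Q2=[P3,P4]
t=39-43: P3@Q2 runs 4, rem=0, completes. Q0=[] Q1=[] Q2=[P4]
t=43-49: P4@Q2 runs 6, rem=0, completes. Q0=[] Q1=[] Q2=[]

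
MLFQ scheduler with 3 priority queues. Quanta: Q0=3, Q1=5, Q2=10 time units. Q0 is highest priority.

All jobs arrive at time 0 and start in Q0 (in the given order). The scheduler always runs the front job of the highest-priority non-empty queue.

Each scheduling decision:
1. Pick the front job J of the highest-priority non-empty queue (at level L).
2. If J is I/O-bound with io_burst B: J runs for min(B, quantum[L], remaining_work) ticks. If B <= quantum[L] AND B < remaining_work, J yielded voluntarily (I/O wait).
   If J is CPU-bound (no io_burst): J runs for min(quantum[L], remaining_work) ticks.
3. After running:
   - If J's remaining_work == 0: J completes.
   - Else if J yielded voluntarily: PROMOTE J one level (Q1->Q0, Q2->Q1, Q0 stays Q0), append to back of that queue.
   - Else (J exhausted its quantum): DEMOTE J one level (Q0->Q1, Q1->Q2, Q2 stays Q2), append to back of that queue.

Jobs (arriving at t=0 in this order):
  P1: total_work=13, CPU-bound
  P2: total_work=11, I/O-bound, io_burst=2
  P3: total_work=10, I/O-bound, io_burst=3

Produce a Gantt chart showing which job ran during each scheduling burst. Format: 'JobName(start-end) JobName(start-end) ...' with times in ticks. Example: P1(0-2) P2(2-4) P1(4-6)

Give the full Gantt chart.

Answer: P1(0-3) P2(3-5) P3(5-8) P2(8-10) P3(10-13) P2(13-15) P3(15-18) P2(18-20) P3(20-21) P2(21-23) P2(23-24) P1(24-29) P1(29-34)

Derivation:
t=0-3: P1@Q0 runs 3, rem=10, quantum used, demote→Q1. Q0=[P2,P3] Q1=[P1] Q2=[]
t=3-5: P2@Q0 runs 2, rem=9, I/O yield, promote→Q0. Q0=[P3,P2] Q1=[P1] Q2=[]
t=5-8: P3@Q0 runs 3, rem=7, I/O yield, promote→Q0. Q0=[P2,P3] Q1=[P1] Q2=[]
t=8-10: P2@Q0 runs 2, rem=7, I/O yield, promote→Q0. Q0=[P3,P2] Q1=[P1] Q2=[]
t=10-13: P3@Q0 runs 3, rem=4, I/O yield, promote→Q0. Q0=[P2,P3] Q1=[P1] Q2=[]
t=13-15: P2@Q0 runs 2, rem=5, I/O yield, promote→Q0. Q0=[P3,P2] Q1=[P1] Q2=[]
t=15-18: P3@Q0 runs 3, rem=1, I/O yield, promote→Q0. Q0=[P2,P3] Q1=[P1] Q2=[]
t=18-20: P2@Q0 runs 2, rem=3, I/O yield, promote→Q0. Q0=[P3,P2] Q1=[P1] Q2=[]
t=20-21: P3@Q0 runs 1, rem=0, completes. Q0=[P2] Q1=[P1] Q2=[]
t=21-23: P2@Q0 runs 2, rem=1, I/O yield, promote→Q0. Q0=[P2] Q1=[P1] Q2=[]
t=23-24: P2@Q0 runs 1, rem=0, completes. Q0=[] Q1=[P1] Q2=[]
t=24-29: P1@Q1 runs 5, rem=5, quantum used, demote→Q2. Q0=[] Q1=[] Q2=[P1]
t=29-34: P1@Q2 runs 5, rem=0, completes. Q0=[] Q1=[] Q2=[]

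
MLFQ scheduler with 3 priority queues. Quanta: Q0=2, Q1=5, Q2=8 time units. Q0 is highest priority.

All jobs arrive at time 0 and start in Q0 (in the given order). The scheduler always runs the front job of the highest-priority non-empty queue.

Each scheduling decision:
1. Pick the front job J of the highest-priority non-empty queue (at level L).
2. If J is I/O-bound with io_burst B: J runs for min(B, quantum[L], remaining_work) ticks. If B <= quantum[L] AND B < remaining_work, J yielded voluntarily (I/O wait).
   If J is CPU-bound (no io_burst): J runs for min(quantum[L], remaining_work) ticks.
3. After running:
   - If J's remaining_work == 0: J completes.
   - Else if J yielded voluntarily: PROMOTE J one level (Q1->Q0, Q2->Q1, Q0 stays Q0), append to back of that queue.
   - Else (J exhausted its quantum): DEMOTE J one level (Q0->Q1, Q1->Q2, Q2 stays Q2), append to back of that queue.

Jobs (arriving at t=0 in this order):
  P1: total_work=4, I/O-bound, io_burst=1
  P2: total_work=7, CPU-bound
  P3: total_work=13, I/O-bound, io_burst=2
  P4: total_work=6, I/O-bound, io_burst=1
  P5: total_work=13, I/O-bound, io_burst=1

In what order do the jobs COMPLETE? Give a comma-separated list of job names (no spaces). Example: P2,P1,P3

Answer: P1,P4,P3,P5,P2

Derivation:
t=0-1: P1@Q0 runs 1, rem=3, I/O yield, promote→Q0. Q0=[P2,P3,P4,P5,P1] Q1=[] Q2=[]
t=1-3: P2@Q0 runs 2, rem=5, quantum used, demote→Q1. Q0=[P3,P4,P5,P1] Q1=[P2] Q2=[]
t=3-5: P3@Q0 runs 2, rem=11, I/O yield, promote→Q0. Q0=[P4,P5,P1,P3] Q1=[P2] Q2=[]
t=5-6: P4@Q0 runs 1, rem=5, I/O yield, promote→Q0. Q0=[P5,P1,P3,P4] Q1=[P2] Q2=[]
t=6-7: P5@Q0 runs 1, rem=12, I/O yield, promote→Q0. Q0=[P1,P3,P4,P5] Q1=[P2] Q2=[]
t=7-8: P1@Q0 runs 1, rem=2, I/O yield, promote→Q0. Q0=[P3,P4,P5,P1] Q1=[P2] Q2=[]
t=8-10: P3@Q0 runs 2, rem=9, I/O yield, promote→Q0. Q0=[P4,P5,P1,P3] Q1=[P2] Q2=[]
t=10-11: P4@Q0 runs 1, rem=4, I/O yield, promote→Q0. Q0=[P5,P1,P3,P4] Q1=[P2] Q2=[]
t=11-12: P5@Q0 runs 1, rem=11, I/O yield, promote→Q0. Q0=[P1,P3,P4,P5] Q1=[P2] Q2=[]
t=12-13: P1@Q0 runs 1, rem=1, I/O yield, promote→Q0. Q0=[P3,P4,P5,P1] Q1=[P2] Q2=[]
t=13-15: P3@Q0 runs 2, rem=7, I/O yield, promote→Q0. Q0=[P4,P5,P1,P3] Q1=[P2] Q2=[]
t=15-16: P4@Q0 runs 1, rem=3, I/O yield, promote→Q0. Q0=[P5,P1,P3,P4] Q1=[P2] Q2=[]
t=16-17: P5@Q0 runs 1, rem=10, I/O yield, promote→Q0. Q0=[P1,P3,P4,P5] Q1=[P2] Q2=[]
t=17-18: P1@Q0 runs 1, rem=0, completes. Q0=[P3,P4,P5] Q1=[P2] Q2=[]
t=18-20: P3@Q0 runs 2, rem=5, I/O yield, promote→Q0. Q0=[P4,P5,P3] Q1=[P2] Q2=[]
t=20-21: P4@Q0 runs 1, rem=2, I/O yield, promote→Q0. Q0=[P5,P3,P4] Q1=[P2] Q2=[]
t=21-22: P5@Q0 runs 1, rem=9, I/O yield, promote→Q0. Q0=[P3,P4,P5] Q1=[P2] Q2=[]
t=22-24: P3@Q0 runs 2, rem=3, I/O yield, promote→Q0. Q0=[P4,P5,P3] Q1=[P2] Q2=[]
t=24-25: P4@Q0 runs 1, rem=1, I/O yield, promote→Q0. Q0=[P5,P3,P4] Q1=[P2] Q2=[]
t=25-26: P5@Q0 runs 1, rem=8, I/O yield, promote→Q0. Q0=[P3,P4,P5] Q1=[P2] Q2=[]
t=26-28: P3@Q0 runs 2, rem=1, I/O yield, promote→Q0. Q0=[P4,P5,P3] Q1=[P2] Q2=[]
t=28-29: P4@Q0 runs 1, rem=0, completes. Q0=[P5,P3] Q1=[P2] Q2=[]
t=29-30: P5@Q0 runs 1, rem=7, I/O yield, promote→Q0. Q0=[P3,P5] Q1=[P2] Q2=[]
t=30-31: P3@Q0 runs 1, rem=0, completes. Q0=[P5] Q1=[P2] Q2=[]
t=31-32: P5@Q0 runs 1, rem=6, I/O yield, promote→Q0. Q0=[P5] Q1=[P2] Q2=[]
t=32-33: P5@Q0 runs 1, rem=5, I/O yield, promote→Q0. Q0=[P5] Q1=[P2] Q2=[]
t=33-34: P5@Q0 runs 1, rem=4, I/O yield, promote→Q0. Q0=[P5] Q1=[P2] Q2=[]
t=34-35: P5@Q0 runs 1, rem=3, I/O yield, promote→Q0. Q0=[P5] Q1=[P2] Q2=[]
t=35-36: P5@Q0 runs 1, rem=2, I/O yield, promote→Q0. Q0=[P5] Q1=[P2] Q2=[]
t=36-37: P5@Q0 runs 1, rem=1, I/O yield, promote→Q0. Q0=[P5] Q1=[P2] Q2=[]
t=37-38: P5@Q0 runs 1, rem=0, completes. Q0=[] Q1=[P2] Q2=[]
t=38-43: P2@Q1 runs 5, rem=0, completes. Q0=[] Q1=[] Q2=[]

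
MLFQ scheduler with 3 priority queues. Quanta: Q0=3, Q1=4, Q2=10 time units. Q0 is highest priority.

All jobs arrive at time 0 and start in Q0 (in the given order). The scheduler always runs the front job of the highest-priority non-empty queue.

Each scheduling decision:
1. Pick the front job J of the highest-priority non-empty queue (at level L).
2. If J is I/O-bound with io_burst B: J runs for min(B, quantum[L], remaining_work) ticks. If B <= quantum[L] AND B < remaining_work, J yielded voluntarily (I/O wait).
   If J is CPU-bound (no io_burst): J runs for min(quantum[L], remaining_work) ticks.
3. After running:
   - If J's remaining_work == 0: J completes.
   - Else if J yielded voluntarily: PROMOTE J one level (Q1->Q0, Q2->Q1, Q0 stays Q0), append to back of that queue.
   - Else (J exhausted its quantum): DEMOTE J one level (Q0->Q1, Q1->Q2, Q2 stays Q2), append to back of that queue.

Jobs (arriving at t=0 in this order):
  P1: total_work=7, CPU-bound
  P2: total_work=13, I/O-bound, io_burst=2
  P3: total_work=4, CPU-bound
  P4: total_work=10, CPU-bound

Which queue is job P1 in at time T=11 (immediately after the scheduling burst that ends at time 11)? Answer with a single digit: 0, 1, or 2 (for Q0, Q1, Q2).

Answer: 1

Derivation:
t=0-3: P1@Q0 runs 3, rem=4, quantum used, demote→Q1. Q0=[P2,P3,P4] Q1=[P1] Q2=[]
t=3-5: P2@Q0 runs 2, rem=11, I/O yield, promote→Q0. Q0=[P3,P4,P2] Q1=[P1] Q2=[]
t=5-8: P3@Q0 runs 3, rem=1, quantum used, demote→Q1. Q0=[P4,P2] Q1=[P1,P3] Q2=[]
t=8-11: P4@Q0 runs 3, rem=7, quantum used, demote→Q1. Q0=[P2] Q1=[P1,P3,P4] Q2=[]
t=11-13: P2@Q0 runs 2, rem=9, I/O yield, promote→Q0. Q0=[P2] Q1=[P1,P3,P4] Q2=[]
t=13-15: P2@Q0 runs 2, rem=7, I/O yield, promote→Q0. Q0=[P2] Q1=[P1,P3,P4] Q2=[]
t=15-17: P2@Q0 runs 2, rem=5, I/O yield, promote→Q0. Q0=[P2] Q1=[P1,P3,P4] Q2=[]
t=17-19: P2@Q0 runs 2, rem=3, I/O yield, promote→Q0. Q0=[P2] Q1=[P1,P3,P4] Q2=[]
t=19-21: P2@Q0 runs 2, rem=1, I/O yield, promote→Q0. Q0=[P2] Q1=[P1,P3,P4] Q2=[]
t=21-22: P2@Q0 runs 1, rem=0, completes. Q0=[] Q1=[P1,P3,P4] Q2=[]
t=22-26: P1@Q1 runs 4, rem=0, completes. Q0=[] Q1=[P3,P4] Q2=[]
t=26-27: P3@Q1 runs 1, rem=0, completes. Q0=[] Q1=[P4] Q2=[]
t=27-31: P4@Q1 runs 4, rem=3, quantum used, demote→Q2. Q0=[] Q1=[] Q2=[P4]
t=31-34: P4@Q2 runs 3, rem=0, completes. Q0=[] Q1=[] Q2=[]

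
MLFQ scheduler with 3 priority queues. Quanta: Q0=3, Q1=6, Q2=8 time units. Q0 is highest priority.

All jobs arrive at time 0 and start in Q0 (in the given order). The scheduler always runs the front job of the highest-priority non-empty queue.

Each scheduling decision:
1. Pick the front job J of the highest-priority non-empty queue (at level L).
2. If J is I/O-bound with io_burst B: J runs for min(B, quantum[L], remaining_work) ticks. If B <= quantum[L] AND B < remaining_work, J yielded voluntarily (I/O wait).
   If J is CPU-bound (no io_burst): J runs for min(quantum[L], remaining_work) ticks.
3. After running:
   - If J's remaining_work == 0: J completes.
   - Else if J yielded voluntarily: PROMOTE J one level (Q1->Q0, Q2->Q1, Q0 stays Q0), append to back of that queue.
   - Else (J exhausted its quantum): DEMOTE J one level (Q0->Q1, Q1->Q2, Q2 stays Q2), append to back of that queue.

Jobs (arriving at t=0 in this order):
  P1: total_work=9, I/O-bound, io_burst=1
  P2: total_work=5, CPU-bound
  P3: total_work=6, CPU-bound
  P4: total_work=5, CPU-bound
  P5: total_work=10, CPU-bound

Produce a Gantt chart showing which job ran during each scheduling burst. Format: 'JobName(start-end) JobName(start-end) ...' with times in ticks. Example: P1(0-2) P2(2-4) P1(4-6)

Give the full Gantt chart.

Answer: P1(0-1) P2(1-4) P3(4-7) P4(7-10) P5(10-13) P1(13-14) P1(14-15) P1(15-16) P1(16-17) P1(17-18) P1(18-19) P1(19-20) P1(20-21) P2(21-23) P3(23-26) P4(26-28) P5(28-34) P5(34-35)

Derivation:
t=0-1: P1@Q0 runs 1, rem=8, I/O yield, promote→Q0. Q0=[P2,P3,P4,P5,P1] Q1=[] Q2=[]
t=1-4: P2@Q0 runs 3, rem=2, quantum used, demote→Q1. Q0=[P3,P4,P5,P1] Q1=[P2] Q2=[]
t=4-7: P3@Q0 runs 3, rem=3, quantum used, demote→Q1. Q0=[P4,P5,P1] Q1=[P2,P3] Q2=[]
t=7-10: P4@Q0 runs 3, rem=2, quantum used, demote→Q1. Q0=[P5,P1] Q1=[P2,P3,P4] Q2=[]
t=10-13: P5@Q0 runs 3, rem=7, quantum used, demote→Q1. Q0=[P1] Q1=[P2,P3,P4,P5] Q2=[]
t=13-14: P1@Q0 runs 1, rem=7, I/O yield, promote→Q0. Q0=[P1] Q1=[P2,P3,P4,P5] Q2=[]
t=14-15: P1@Q0 runs 1, rem=6, I/O yield, promote→Q0. Q0=[P1] Q1=[P2,P3,P4,P5] Q2=[]
t=15-16: P1@Q0 runs 1, rem=5, I/O yield, promote→Q0. Q0=[P1] Q1=[P2,P3,P4,P5] Q2=[]
t=16-17: P1@Q0 runs 1, rem=4, I/O yield, promote→Q0. Q0=[P1] Q1=[P2,P3,P4,P5] Q2=[]
t=17-18: P1@Q0 runs 1, rem=3, I/O yield, promote→Q0. Q0=[P1] Q1=[P2,P3,P4,P5] Q2=[]
t=18-19: P1@Q0 runs 1, rem=2, I/O yield, promote→Q0. Q0=[P1] Q1=[P2,P3,P4,P5] Q2=[]
t=19-20: P1@Q0 runs 1, rem=1, I/O yield, promote→Q0. Q0=[P1] Q1=[P2,P3,P4,P5] Q2=[]
t=20-21: P1@Q0 runs 1, rem=0, completes. Q0=[] Q1=[P2,P3,P4,P5] Q2=[]
t=21-23: P2@Q1 runs 2, rem=0, completes. Q0=[] Q1=[P3,P4,P5] Q2=[]
t=23-26: P3@Q1 runs 3, rem=0, completes. Q0=[] Q1=[P4,P5] Q2=[]
t=26-28: P4@Q1 runs 2, rem=0, completes. Q0=[] Q1=[P5] Q2=[]
t=28-34: P5@Q1 runs 6, rem=1, quantum used, demote→Q2. Q0=[] Q1=[] Q2=[P5]
t=34-35: P5@Q2 runs 1, rem=0, completes. Q0=[] Q1=[] Q2=[]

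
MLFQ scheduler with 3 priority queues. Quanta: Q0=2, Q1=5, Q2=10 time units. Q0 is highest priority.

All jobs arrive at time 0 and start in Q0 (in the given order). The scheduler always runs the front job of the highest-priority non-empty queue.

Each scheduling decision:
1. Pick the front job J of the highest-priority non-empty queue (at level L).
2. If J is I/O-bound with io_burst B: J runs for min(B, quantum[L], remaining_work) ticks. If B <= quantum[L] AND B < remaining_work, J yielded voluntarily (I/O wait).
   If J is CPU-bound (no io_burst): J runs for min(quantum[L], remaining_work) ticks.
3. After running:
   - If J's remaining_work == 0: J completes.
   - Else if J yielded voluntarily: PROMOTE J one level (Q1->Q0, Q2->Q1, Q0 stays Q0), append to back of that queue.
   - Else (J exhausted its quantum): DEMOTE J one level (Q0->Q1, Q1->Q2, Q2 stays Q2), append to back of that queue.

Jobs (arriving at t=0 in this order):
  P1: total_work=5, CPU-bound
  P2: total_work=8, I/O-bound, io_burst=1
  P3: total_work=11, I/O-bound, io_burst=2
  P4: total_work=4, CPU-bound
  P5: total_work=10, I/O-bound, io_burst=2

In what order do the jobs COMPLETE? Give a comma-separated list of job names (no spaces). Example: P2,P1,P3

Answer: P5,P3,P2,P1,P4

Derivation:
t=0-2: P1@Q0 runs 2, rem=3, quantum used, demote→Q1. Q0=[P2,P3,P4,P5] Q1=[P1] Q2=[]
t=2-3: P2@Q0 runs 1, rem=7, I/O yield, promote→Q0. Q0=[P3,P4,P5,P2] Q1=[P1] Q2=[]
t=3-5: P3@Q0 runs 2, rem=9, I/O yield, promote→Q0. Q0=[P4,P5,P2,P3] Q1=[P1] Q2=[]
t=5-7: P4@Q0 runs 2, rem=2, quantum used, demote→Q1. Q0=[P5,P2,P3] Q1=[P1,P4] Q2=[]
t=7-9: P5@Q0 runs 2, rem=8, I/O yield, promote→Q0. Q0=[P2,P3,P5] Q1=[P1,P4] Q2=[]
t=9-10: P2@Q0 runs 1, rem=6, I/O yield, promote→Q0. Q0=[P3,P5,P2] Q1=[P1,P4] Q2=[]
t=10-12: P3@Q0 runs 2, rem=7, I/O yield, promote→Q0. Q0=[P5,P2,P3] Q1=[P1,P4] Q2=[]
t=12-14: P5@Q0 runs 2, rem=6, I/O yield, promote→Q0. Q0=[P2,P3,P5] Q1=[P1,P4] Q2=[]
t=14-15: P2@Q0 runs 1, rem=5, I/O yield, promote→Q0. Q0=[P3,P5,P2] Q1=[P1,P4] Q2=[]
t=15-17: P3@Q0 runs 2, rem=5, I/O yield, promote→Q0. Q0=[P5,P2,P3] Q1=[P1,P4] Q2=[]
t=17-19: P5@Q0 runs 2, rem=4, I/O yield, promote→Q0. Q0=[P2,P3,P5] Q1=[P1,P4] Q2=[]
t=19-20: P2@Q0 runs 1, rem=4, I/O yield, promote→Q0. Q0=[P3,P5,P2] Q1=[P1,P4] Q2=[]
t=20-22: P3@Q0 runs 2, rem=3, I/O yield, promote→Q0. Q0=[P5,P2,P3] Q1=[P1,P4] Q2=[]
t=22-24: P5@Q0 runs 2, rem=2, I/O yield, promote→Q0. Q0=[P2,P3,P5] Q1=[P1,P4] Q2=[]
t=24-25: P2@Q0 runs 1, rem=3, I/O yield, promote→Q0. Q0=[P3,P5,P2] Q1=[P1,P4] Q2=[]
t=25-27: P3@Q0 runs 2, rem=1, I/O yield, promote→Q0. Q0=[P5,P2,P3] Q1=[P1,P4] Q2=[]
t=27-29: P5@Q0 runs 2, rem=0, completes. Q0=[P2,P3] Q1=[P1,P4] Q2=[]
t=29-30: P2@Q0 runs 1, rem=2, I/O yield, promote→Q0. Q0=[P3,P2] Q1=[P1,P4] Q2=[]
t=30-31: P3@Q0 runs 1, rem=0, completes. Q0=[P2] Q1=[P1,P4] Q2=[]
t=31-32: P2@Q0 runs 1, rem=1, I/O yield, promote→Q0. Q0=[P2] Q1=[P1,P4] Q2=[]
t=32-33: P2@Q0 runs 1, rem=0, completes. Q0=[] Q1=[P1,P4] Q2=[]
t=33-36: P1@Q1 runs 3, rem=0, completes. Q0=[] Q1=[P4] Q2=[]
t=36-38: P4@Q1 runs 2, rem=0, completes. Q0=[] Q1=[] Q2=[]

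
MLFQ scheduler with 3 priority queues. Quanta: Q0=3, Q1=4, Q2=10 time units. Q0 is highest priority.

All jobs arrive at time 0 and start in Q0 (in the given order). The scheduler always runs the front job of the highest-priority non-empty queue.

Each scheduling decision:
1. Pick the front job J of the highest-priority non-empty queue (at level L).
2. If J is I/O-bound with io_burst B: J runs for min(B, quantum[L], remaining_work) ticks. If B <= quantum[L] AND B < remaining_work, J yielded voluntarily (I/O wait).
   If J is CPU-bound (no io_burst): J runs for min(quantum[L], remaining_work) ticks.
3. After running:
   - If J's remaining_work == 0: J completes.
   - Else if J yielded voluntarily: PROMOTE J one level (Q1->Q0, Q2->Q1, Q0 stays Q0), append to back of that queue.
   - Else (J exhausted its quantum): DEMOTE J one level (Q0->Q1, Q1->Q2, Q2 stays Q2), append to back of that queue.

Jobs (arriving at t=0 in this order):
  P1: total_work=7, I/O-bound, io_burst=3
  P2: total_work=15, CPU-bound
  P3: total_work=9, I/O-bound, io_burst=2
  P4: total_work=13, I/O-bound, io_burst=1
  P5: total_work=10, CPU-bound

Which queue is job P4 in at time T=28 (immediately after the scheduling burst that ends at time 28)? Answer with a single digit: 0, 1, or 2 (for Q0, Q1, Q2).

Answer: 0

Derivation:
t=0-3: P1@Q0 runs 3, rem=4, I/O yield, promote→Q0. Q0=[P2,P3,P4,P5,P1] Q1=[] Q2=[]
t=3-6: P2@Q0 runs 3, rem=12, quantum used, demote→Q1. Q0=[P3,P4,P5,P1] Q1=[P2] Q2=[]
t=6-8: P3@Q0 runs 2, rem=7, I/O yield, promote→Q0. Q0=[P4,P5,P1,P3] Q1=[P2] Q2=[]
t=8-9: P4@Q0 runs 1, rem=12, I/O yield, promote→Q0. Q0=[P5,P1,P3,P4] Q1=[P2] Q2=[]
t=9-12: P5@Q0 runs 3, rem=7, quantum used, demote→Q1. Q0=[P1,P3,P4] Q1=[P2,P5] Q2=[]
t=12-15: P1@Q0 runs 3, rem=1, I/O yield, promote→Q0. Q0=[P3,P4,P1] Q1=[P2,P5] Q2=[]
t=15-17: P3@Q0 runs 2, rem=5, I/O yield, promote→Q0. Q0=[P4,P1,P3] Q1=[P2,P5] Q2=[]
t=17-18: P4@Q0 runs 1, rem=11, I/O yield, promote→Q0. Q0=[P1,P3,P4] Q1=[P2,P5] Q2=[]
t=18-19: P1@Q0 runs 1, rem=0, completes. Q0=[P3,P4] Q1=[P2,P5] Q2=[]
t=19-21: P3@Q0 runs 2, rem=3, I/O yield, promote→Q0. Q0=[P4,P3] Q1=[P2,P5] Q2=[]
t=21-22: P4@Q0 runs 1, rem=10, I/O yield, promote→Q0. Q0=[P3,P4] Q1=[P2,P5] Q2=[]
t=22-24: P3@Q0 runs 2, rem=1, I/O yield, promote→Q0. Q0=[P4,P3] Q1=[P2,P5] Q2=[]
t=24-25: P4@Q0 runs 1, rem=9, I/O yield, promote→Q0. Q0=[P3,P4] Q1=[P2,P5] Q2=[]
t=25-26: P3@Q0 runs 1, rem=0, completes. Q0=[P4] Q1=[P2,P5] Q2=[]
t=26-27: P4@Q0 runs 1, rem=8, I/O yield, promote→Q0. Q0=[P4] Q1=[P2,P5] Q2=[]
t=27-28: P4@Q0 runs 1, rem=7, I/O yield, promote→Q0. Q0=[P4] Q1=[P2,P5] Q2=[]
t=28-29: P4@Q0 runs 1, rem=6, I/O yield, promote→Q0. Q0=[P4] Q1=[P2,P5] Q2=[]
t=29-30: P4@Q0 runs 1, rem=5, I/O yield, promote→Q0. Q0=[P4] Q1=[P2,P5] Q2=[]
t=30-31: P4@Q0 runs 1, rem=4, I/O yield, promote→Q0. Q0=[P4] Q1=[P2,P5] Q2=[]
t=31-32: P4@Q0 runs 1, rem=3, I/O yield, promote→Q0. Q0=[P4] Q1=[P2,P5] Q2=[]
t=32-33: P4@Q0 runs 1, rem=2, I/O yield, promote→Q0. Q0=[P4] Q1=[P2,P5] Q2=[]
t=33-34: P4@Q0 runs 1, rem=1, I/O yield, promote→Q0. Q0=[P4] Q1=[P2,P5] Q2=[]
t=34-35: P4@Q0 runs 1, rem=0, completes. Q0=[] Q1=[P2,P5] Q2=[]
t=35-39: P2@Q1 runs 4, rem=8, quantum used, demote→Q2. Q0=[] Q1=[P5] Q2=[P2]
t=39-43: P5@Q1 runs 4, rem=3, quantum used, demote→Q2. Q0=[] Q1=[] Q2=[P2,P5]
t=43-51: P2@Q2 runs 8, rem=0, completes. Q0=[] Q1=[] Q2=[P5]
t=51-54: P5@Q2 runs 3, rem=0, completes. Q0=[] Q1=[] Q2=[]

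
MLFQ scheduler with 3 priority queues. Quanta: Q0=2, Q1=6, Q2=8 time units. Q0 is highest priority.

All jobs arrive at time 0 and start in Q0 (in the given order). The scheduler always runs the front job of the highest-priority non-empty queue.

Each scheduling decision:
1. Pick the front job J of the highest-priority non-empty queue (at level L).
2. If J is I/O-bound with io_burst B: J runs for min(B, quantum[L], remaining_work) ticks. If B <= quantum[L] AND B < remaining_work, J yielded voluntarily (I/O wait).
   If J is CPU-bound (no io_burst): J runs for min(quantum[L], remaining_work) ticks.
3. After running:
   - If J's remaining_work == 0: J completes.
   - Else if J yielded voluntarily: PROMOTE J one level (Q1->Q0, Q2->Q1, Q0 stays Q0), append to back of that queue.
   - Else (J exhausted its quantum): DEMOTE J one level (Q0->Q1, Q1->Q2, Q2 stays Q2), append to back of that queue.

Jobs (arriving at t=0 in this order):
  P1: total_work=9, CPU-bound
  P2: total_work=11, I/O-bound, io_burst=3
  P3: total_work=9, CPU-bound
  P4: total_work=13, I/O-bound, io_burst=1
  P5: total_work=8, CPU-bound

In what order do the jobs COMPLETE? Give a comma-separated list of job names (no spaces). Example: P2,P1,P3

t=0-2: P1@Q0 runs 2, rem=7, quantum used, demote→Q1. Q0=[P2,P3,P4,P5] Q1=[P1] Q2=[]
t=2-4: P2@Q0 runs 2, rem=9, quantum used, demote→Q1. Q0=[P3,P4,P5] Q1=[P1,P2] Q2=[]
t=4-6: P3@Q0 runs 2, rem=7, quantum used, demote→Q1. Q0=[P4,P5] Q1=[P1,P2,P3] Q2=[]
t=6-7: P4@Q0 runs 1, rem=12, I/O yield, promote→Q0. Q0=[P5,P4] Q1=[P1,P2,P3] Q2=[]
t=7-9: P5@Q0 runs 2, rem=6, quantum used, demote→Q1. Q0=[P4] Q1=[P1,P2,P3,P5] Q2=[]
t=9-10: P4@Q0 runs 1, rem=11, I/O yield, promote→Q0. Q0=[P4] Q1=[P1,P2,P3,P5] Q2=[]
t=10-11: P4@Q0 runs 1, rem=10, I/O yield, promote→Q0. Q0=[P4] Q1=[P1,P2,P3,P5] Q2=[]
t=11-12: P4@Q0 runs 1, rem=9, I/O yield, promote→Q0. Q0=[P4] Q1=[P1,P2,P3,P5] Q2=[]
t=12-13: P4@Q0 runs 1, rem=8, I/O yield, promote→Q0. Q0=[P4] Q1=[P1,P2,P3,P5] Q2=[]
t=13-14: P4@Q0 runs 1, rem=7, I/O yield, promote→Q0. Q0=[P4] Q1=[P1,P2,P3,P5] Q2=[]
t=14-15: P4@Q0 runs 1, rem=6, I/O yield, promote→Q0. Q0=[P4] Q1=[P1,P2,P3,P5] Q2=[]
t=15-16: P4@Q0 runs 1, rem=5, I/O yield, promote→Q0. Q0=[P4] Q1=[P1,P2,P3,P5] Q2=[]
t=16-17: P4@Q0 runs 1, rem=4, I/O yield, promote→Q0. Q0=[P4] Q1=[P1,P2,P3,P5] Q2=[]
t=17-18: P4@Q0 runs 1, rem=3, I/O yield, promote→Q0. Q0=[P4] Q1=[P1,P2,P3,P5] Q2=[]
t=18-19: P4@Q0 runs 1, rem=2, I/O yield, promote→Q0. Q0=[P4] Q1=[P1,P2,P3,P5] Q2=[]
t=19-20: P4@Q0 runs 1, rem=1, I/O yield, promote→Q0. Q0=[P4] Q1=[P1,P2,P3,P5] Q2=[]
t=20-21: P4@Q0 runs 1, rem=0, completes. Q0=[] Q1=[P1,P2,P3,P5] Q2=[]
t=21-27: P1@Q1 runs 6, rem=1, quantum used, demote→Q2. Q0=[] Q1=[P2,P3,P5] Q2=[P1]
t=27-30: P2@Q1 runs 3, rem=6, I/O yield, promote→Q0. Q0=[P2] Q1=[P3,P5] Q2=[P1]
t=30-32: P2@Q0 runs 2, rem=4, quantum used, demote→Q1. Q0=[] Q1=[P3,P5,P2] Q2=[P1]
t=32-38: P3@Q1 runs 6, rem=1, quantum used, demote→Q2. Q0=[] Q1=[P5,P2] Q2=[P1,P3]
t=38-44: P5@Q1 runs 6, rem=0, completes. Q0=[] Q1=[P2] Q2=[P1,P3]
t=44-47: P2@Q1 runs 3, rem=1, I/O yield, promote→Q0. Q0=[P2] Q1=[] Q2=[P1,P3]
t=47-48: P2@Q0 runs 1, rem=0, completes. Q0=[] Q1=[] Q2=[P1,P3]
t=48-49: P1@Q2 runs 1, rem=0, completes. Q0=[] Q1=[] Q2=[P3]
t=49-50: P3@Q2 runs 1, rem=0, completes. Q0=[] Q1=[] Q2=[]

Answer: P4,P5,P2,P1,P3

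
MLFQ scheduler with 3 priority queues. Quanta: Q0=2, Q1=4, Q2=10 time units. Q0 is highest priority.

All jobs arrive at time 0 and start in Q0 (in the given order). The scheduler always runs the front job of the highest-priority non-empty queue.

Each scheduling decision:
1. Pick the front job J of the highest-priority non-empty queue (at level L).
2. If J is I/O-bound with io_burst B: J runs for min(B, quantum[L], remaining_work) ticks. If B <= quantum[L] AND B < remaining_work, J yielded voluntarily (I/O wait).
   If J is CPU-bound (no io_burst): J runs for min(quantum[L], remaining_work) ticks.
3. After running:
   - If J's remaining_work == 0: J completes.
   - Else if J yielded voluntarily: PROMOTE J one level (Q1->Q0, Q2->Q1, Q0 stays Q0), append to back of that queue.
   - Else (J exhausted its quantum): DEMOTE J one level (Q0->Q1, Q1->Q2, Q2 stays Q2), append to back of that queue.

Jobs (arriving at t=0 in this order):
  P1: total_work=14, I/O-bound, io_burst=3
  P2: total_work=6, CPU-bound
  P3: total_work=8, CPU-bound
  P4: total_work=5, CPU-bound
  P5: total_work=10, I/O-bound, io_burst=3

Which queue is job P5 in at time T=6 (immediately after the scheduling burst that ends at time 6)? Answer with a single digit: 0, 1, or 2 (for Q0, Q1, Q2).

Answer: 0

Derivation:
t=0-2: P1@Q0 runs 2, rem=12, quantum used, demote→Q1. Q0=[P2,P3,P4,P5] Q1=[P1] Q2=[]
t=2-4: P2@Q0 runs 2, rem=4, quantum used, demote→Q1. Q0=[P3,P4,P5] Q1=[P1,P2] Q2=[]
t=4-6: P3@Q0 runs 2, rem=6, quantum used, demote→Q1. Q0=[P4,P5] Q1=[P1,P2,P3] Q2=[]
t=6-8: P4@Q0 runs 2, rem=3, quantum used, demote→Q1. Q0=[P5] Q1=[P1,P2,P3,P4] Q2=[]
t=8-10: P5@Q0 runs 2, rem=8, quantum used, demote→Q1. Q0=[] Q1=[P1,P2,P3,P4,P5] Q2=[]
t=10-13: P1@Q1 runs 3, rem=9, I/O yield, promote→Q0. Q0=[P1] Q1=[P2,P3,P4,P5] Q2=[]
t=13-15: P1@Q0 runs 2, rem=7, quantum used, demote→Q1. Q0=[] Q1=[P2,P3,P4,P5,P1] Q2=[]
t=15-19: P2@Q1 runs 4, rem=0, completes. Q0=[] Q1=[P3,P4,P5,P1] Q2=[]
t=19-23: P3@Q1 runs 4, rem=2, quantum used, demote→Q2. Q0=[] Q1=[P4,P5,P1] Q2=[P3]
t=23-26: P4@Q1 runs 3, rem=0, completes. Q0=[] Q1=[P5,P1] Q2=[P3]
t=26-29: P5@Q1 runs 3, rem=5, I/O yield, promote→Q0. Q0=[P5] Q1=[P1] Q2=[P3]
t=29-31: P5@Q0 runs 2, rem=3, quantum used, demote→Q1. Q0=[] Q1=[P1,P5] Q2=[P3]
t=31-34: P1@Q1 runs 3, rem=4, I/O yield, promote→Q0. Q0=[P1] Q1=[P5] Q2=[P3]
t=34-36: P1@Q0 runs 2, rem=2, quantum used, demote→Q1. Q0=[] Q1=[P5,P1] Q2=[P3]
t=36-39: P5@Q1 runs 3, rem=0, completes. Q0=[] Q1=[P1] Q2=[P3]
t=39-41: P1@Q1 runs 2, rem=0, completes. Q0=[] Q1=[] Q2=[P3]
t=41-43: P3@Q2 runs 2, rem=0, completes. Q0=[] Q1=[] Q2=[]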